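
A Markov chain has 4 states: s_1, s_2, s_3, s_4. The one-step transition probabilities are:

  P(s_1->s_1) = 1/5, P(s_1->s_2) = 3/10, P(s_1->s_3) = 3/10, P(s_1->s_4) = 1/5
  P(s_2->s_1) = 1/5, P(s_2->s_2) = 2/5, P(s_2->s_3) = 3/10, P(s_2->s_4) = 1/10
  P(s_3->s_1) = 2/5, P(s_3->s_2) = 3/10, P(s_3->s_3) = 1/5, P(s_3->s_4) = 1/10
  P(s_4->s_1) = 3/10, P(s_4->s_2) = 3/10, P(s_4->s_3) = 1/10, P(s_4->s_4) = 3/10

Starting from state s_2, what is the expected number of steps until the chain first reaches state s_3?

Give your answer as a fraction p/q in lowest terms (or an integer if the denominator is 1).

Answer: 790/213

Derivation:
Let h_i = expected steps to first reach s_3 from state i.
Boundary: h_s_3 = 0.
First-step equations for the other states:
  h_s_1 = 1 + 1/5*h_s_1 + 3/10*h_s_2 + 3/10*h_s_3 + 1/5*h_s_4
  h_s_2 = 1 + 1/5*h_s_1 + 2/5*h_s_2 + 3/10*h_s_3 + 1/10*h_s_4
  h_s_4 = 1 + 3/10*h_s_1 + 3/10*h_s_2 + 1/10*h_s_3 + 3/10*h_s_4

Substituting h_s_3 = 0 and rearranging gives the linear system (I - Q) h = 1:
  [4/5, -3/10, -1/5] . (h_s_1, h_s_2, h_s_4) = 1
  [-1/5, 3/5, -1/10] . (h_s_1, h_s_2, h_s_4) = 1
  [-3/10, -3/10, 7/10] . (h_s_1, h_s_2, h_s_4) = 1

Solving yields:
  h_s_1 = 270/71
  h_s_2 = 790/213
  h_s_4 = 330/71

Starting state is s_2, so the expected hitting time is h_s_2 = 790/213.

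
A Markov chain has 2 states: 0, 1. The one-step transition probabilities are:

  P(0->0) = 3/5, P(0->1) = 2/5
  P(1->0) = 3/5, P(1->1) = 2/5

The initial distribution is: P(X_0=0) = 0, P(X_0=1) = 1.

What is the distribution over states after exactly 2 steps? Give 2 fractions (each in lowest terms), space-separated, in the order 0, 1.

Propagating the distribution step by step (d_{t+1} = d_t * P):
d_0 = (0=0, 1=1)
  d_1[0] = 0*3/5 + 1*3/5 = 3/5
  d_1[1] = 0*2/5 + 1*2/5 = 2/5
d_1 = (0=3/5, 1=2/5)
  d_2[0] = 3/5*3/5 + 2/5*3/5 = 3/5
  d_2[1] = 3/5*2/5 + 2/5*2/5 = 2/5
d_2 = (0=3/5, 1=2/5)

Answer: 3/5 2/5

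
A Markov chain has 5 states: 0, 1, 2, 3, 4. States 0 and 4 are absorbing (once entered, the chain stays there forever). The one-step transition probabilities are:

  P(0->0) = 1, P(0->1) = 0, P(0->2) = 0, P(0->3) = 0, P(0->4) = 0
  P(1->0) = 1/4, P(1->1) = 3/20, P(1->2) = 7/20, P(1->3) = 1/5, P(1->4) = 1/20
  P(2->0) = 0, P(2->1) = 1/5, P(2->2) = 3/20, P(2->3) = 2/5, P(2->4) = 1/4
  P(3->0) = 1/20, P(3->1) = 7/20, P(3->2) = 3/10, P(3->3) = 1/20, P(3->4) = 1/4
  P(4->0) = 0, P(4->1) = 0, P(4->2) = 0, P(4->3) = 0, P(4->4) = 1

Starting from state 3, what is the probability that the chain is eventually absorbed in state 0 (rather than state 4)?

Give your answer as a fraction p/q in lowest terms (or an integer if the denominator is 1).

Answer: 976/3179

Derivation:
Let a_i = P(absorbed in 0 | start in state i).
Boundary conditions: a_0 = 1, a_4 = 0.
For each transient state i, a_i = sum_j P(i->j) * a_j:
  a_1 = 1/4*a_0 + 3/20*a_1 + 7/20*a_2 + 1/5*a_3 + 1/20*a_4
  a_2 = 0*a_0 + 1/5*a_1 + 3/20*a_2 + 2/5*a_3 + 1/4*a_4
  a_3 = 1/20*a_0 + 7/20*a_1 + 3/10*a_2 + 1/20*a_3 + 1/4*a_4

Substituting a_0 = 1 and a_4 = 0, rearrange to (I - Q) a = r where r[i] = P(i -> 0):
  [17/20, -7/20, -1/5] . (a_1, a_2, a_3) = 1/4
  [-1/5, 17/20, -2/5] . (a_1, a_2, a_3) = 0
  [-7/20, -3/10, 19/20] . (a_1, a_2, a_3) = 1/20

Solving yields:
  a_1 = 1499/3179
  a_2 = 812/3179
  a_3 = 976/3179

Starting state is 3, so the absorption probability is a_3 = 976/3179.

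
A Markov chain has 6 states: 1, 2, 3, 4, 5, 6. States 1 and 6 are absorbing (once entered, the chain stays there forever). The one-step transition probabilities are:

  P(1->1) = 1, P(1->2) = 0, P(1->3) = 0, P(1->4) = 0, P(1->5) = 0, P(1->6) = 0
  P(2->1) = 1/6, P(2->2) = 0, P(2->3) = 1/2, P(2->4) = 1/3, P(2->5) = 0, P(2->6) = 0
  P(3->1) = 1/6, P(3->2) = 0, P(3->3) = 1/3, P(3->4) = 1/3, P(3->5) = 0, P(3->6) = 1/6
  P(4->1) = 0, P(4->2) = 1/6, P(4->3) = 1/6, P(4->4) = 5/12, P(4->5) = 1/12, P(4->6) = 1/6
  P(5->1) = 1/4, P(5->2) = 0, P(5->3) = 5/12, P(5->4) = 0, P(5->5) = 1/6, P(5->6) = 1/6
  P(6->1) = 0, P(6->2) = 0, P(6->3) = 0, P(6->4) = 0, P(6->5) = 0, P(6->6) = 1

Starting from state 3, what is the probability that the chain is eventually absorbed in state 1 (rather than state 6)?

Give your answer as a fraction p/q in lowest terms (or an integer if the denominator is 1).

Let a_i = P(absorbed in 1 | start in state i).
Boundary conditions: a_1 = 1, a_6 = 0.
For each transient state i, a_i = sum_j P(i->j) * a_j:
  a_2 = 1/6*a_1 + 0*a_2 + 1/2*a_3 + 1/3*a_4 + 0*a_5 + 0*a_6
  a_3 = 1/6*a_1 + 0*a_2 + 1/3*a_3 + 1/3*a_4 + 0*a_5 + 1/6*a_6
  a_4 = 0*a_1 + 1/6*a_2 + 1/6*a_3 + 5/12*a_4 + 1/12*a_5 + 1/6*a_6
  a_5 = 1/4*a_1 + 0*a_2 + 5/12*a_3 + 0*a_4 + 1/6*a_5 + 1/6*a_6

Substituting a_1 = 1 and a_6 = 0, rearrange to (I - Q) a = r where r[i] = P(i -> 1):
  [1, -1/2, -1/3, 0] . (a_2, a_3, a_4, a_5) = 1/6
  [0, 2/3, -1/3, 0] . (a_2, a_3, a_4, a_5) = 1/6
  [-1/6, -1/6, 7/12, -1/12] . (a_2, a_3, a_4, a_5) = 0
  [0, -5/12, 0, 5/6] . (a_2, a_3, a_4, a_5) = 1/4

Solving yields:
  a_2 = 133/275
  a_3 = 114/275
  a_4 = 181/550
  a_5 = 279/550

Starting state is 3, so the absorption probability is a_3 = 114/275.

Answer: 114/275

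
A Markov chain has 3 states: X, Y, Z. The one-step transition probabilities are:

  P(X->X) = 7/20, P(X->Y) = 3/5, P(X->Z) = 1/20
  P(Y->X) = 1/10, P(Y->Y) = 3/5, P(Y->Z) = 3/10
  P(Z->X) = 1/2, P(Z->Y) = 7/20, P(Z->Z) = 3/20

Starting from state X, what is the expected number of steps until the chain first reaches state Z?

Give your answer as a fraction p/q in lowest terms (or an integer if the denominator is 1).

Answer: 5

Derivation:
Let h_i = expected steps to first reach Z from state i.
Boundary: h_Z = 0.
First-step equations for the other states:
  h_X = 1 + 7/20*h_X + 3/5*h_Y + 1/20*h_Z
  h_Y = 1 + 1/10*h_X + 3/5*h_Y + 3/10*h_Z

Substituting h_Z = 0 and rearranging gives the linear system (I - Q) h = 1:
  [13/20, -3/5] . (h_X, h_Y) = 1
  [-1/10, 2/5] . (h_X, h_Y) = 1

Solving yields:
  h_X = 5
  h_Y = 15/4

Starting state is X, so the expected hitting time is h_X = 5.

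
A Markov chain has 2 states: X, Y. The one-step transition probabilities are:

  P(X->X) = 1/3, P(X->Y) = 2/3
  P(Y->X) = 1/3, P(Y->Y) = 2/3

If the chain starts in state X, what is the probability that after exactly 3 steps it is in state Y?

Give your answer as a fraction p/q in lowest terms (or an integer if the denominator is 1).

Computing P^3 by repeated multiplication:
P^1 =
  X: [1/3, 2/3]
  Y: [1/3, 2/3]
P^2 =
  X: [1/3, 2/3]
  Y: [1/3, 2/3]
P^3 =
  X: [1/3, 2/3]
  Y: [1/3, 2/3]

(P^3)[X -> Y] = 2/3

Answer: 2/3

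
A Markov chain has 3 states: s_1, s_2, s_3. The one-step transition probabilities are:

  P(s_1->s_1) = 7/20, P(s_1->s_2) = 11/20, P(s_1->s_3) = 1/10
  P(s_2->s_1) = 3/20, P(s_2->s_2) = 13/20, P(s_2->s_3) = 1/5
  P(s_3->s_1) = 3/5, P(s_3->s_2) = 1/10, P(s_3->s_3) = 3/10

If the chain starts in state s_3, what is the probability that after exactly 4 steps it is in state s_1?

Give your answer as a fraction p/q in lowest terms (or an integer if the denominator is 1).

Answer: 11637/40000

Derivation:
Computing P^4 by repeated multiplication:
P^1 =
  s_1: [7/20, 11/20, 1/10]
  s_2: [3/20, 13/20, 1/5]
  s_3: [3/5, 1/10, 3/10]
P^2 =
  s_1: [53/200, 14/25, 7/40]
  s_2: [27/100, 21/40, 41/200]
  s_3: [81/200, 17/40, 17/100]
P^3 =
  s_1: [1127/4000, 2109/4000, 191/1000]
  s_2: [237/800, 2041/4000, 387/2000]
  s_3: [123/400, 129/250, 353/2000]
P^4 =
  s_1: [2923/10000, 20671/40000, 7637/40000]
  s_2: [11853/40000, 10279/20000, 7589/40000]
  s_3: [11637/40000, 20887/40000, 1869/10000]

(P^4)[s_3 -> s_1] = 11637/40000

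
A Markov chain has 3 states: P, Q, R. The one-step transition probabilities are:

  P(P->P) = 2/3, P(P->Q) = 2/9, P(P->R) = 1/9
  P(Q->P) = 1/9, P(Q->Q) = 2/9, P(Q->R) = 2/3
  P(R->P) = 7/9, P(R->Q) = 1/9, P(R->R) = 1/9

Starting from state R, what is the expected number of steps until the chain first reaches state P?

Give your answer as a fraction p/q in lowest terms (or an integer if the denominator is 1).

Let h_i = expected steps to first reach P from state i.
Boundary: h_P = 0.
First-step equations for the other states:
  h_Q = 1 + 1/9*h_P + 2/9*h_Q + 2/3*h_R
  h_R = 1 + 7/9*h_P + 1/9*h_Q + 1/9*h_R

Substituting h_P = 0 and rearranging gives the linear system (I - Q) h = 1:
  [7/9, -2/3] . (h_Q, h_R) = 1
  [-1/9, 8/9] . (h_Q, h_R) = 1

Solving yields:
  h_Q = 63/25
  h_R = 36/25

Starting state is R, so the expected hitting time is h_R = 36/25.

Answer: 36/25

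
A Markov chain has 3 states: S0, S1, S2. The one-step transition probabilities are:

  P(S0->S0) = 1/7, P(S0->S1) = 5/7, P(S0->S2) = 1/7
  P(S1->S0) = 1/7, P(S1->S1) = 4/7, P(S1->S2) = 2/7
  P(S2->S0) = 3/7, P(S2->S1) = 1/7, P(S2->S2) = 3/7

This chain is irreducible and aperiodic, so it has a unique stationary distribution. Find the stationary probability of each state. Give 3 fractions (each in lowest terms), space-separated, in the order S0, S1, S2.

Answer: 5/22 21/44 13/44

Derivation:
The stationary distribution satisfies pi = pi * P, i.e.:
  pi_S0 = 1/7*pi_S0 + 1/7*pi_S1 + 3/7*pi_S2
  pi_S1 = 5/7*pi_S0 + 4/7*pi_S1 + 1/7*pi_S2
  pi_S2 = 1/7*pi_S0 + 2/7*pi_S1 + 3/7*pi_S2
with normalization: pi_S0 + pi_S1 + pi_S2 = 1.

Using the first 2 balance equations plus normalization, the linear system A*pi = b is:
  [-6/7, 1/7, 3/7] . pi = 0
  [5/7, -3/7, 1/7] . pi = 0
  [1, 1, 1] . pi = 1

Solving yields:
  pi_S0 = 5/22
  pi_S1 = 21/44
  pi_S2 = 13/44

Verification (pi * P):
  5/22*1/7 + 21/44*1/7 + 13/44*3/7 = 5/22 = pi_S0  (ok)
  5/22*5/7 + 21/44*4/7 + 13/44*1/7 = 21/44 = pi_S1  (ok)
  5/22*1/7 + 21/44*2/7 + 13/44*3/7 = 13/44 = pi_S2  (ok)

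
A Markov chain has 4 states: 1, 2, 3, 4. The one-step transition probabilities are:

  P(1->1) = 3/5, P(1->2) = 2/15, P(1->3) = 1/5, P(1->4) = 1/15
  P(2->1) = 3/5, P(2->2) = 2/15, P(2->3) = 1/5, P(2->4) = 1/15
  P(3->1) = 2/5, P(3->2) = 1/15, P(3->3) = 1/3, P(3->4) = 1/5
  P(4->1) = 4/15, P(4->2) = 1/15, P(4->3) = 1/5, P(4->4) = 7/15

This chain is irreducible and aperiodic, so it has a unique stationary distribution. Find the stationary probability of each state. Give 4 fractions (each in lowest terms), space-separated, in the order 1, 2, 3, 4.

Answer: 877/1755 188/1755 3/13 19/117

Derivation:
The stationary distribution satisfies pi = pi * P, i.e.:
  pi_1 = 3/5*pi_1 + 3/5*pi_2 + 2/5*pi_3 + 4/15*pi_4
  pi_2 = 2/15*pi_1 + 2/15*pi_2 + 1/15*pi_3 + 1/15*pi_4
  pi_3 = 1/5*pi_1 + 1/5*pi_2 + 1/3*pi_3 + 1/5*pi_4
  pi_4 = 1/15*pi_1 + 1/15*pi_2 + 1/5*pi_3 + 7/15*pi_4
with normalization: pi_1 + pi_2 + pi_3 + pi_4 = 1.

Using the first 3 balance equations plus normalization, the linear system A*pi = b is:
  [-2/5, 3/5, 2/5, 4/15] . pi = 0
  [2/15, -13/15, 1/15, 1/15] . pi = 0
  [1/5, 1/5, -2/3, 1/5] . pi = 0
  [1, 1, 1, 1] . pi = 1

Solving yields:
  pi_1 = 877/1755
  pi_2 = 188/1755
  pi_3 = 3/13
  pi_4 = 19/117

Verification (pi * P):
  877/1755*3/5 + 188/1755*3/5 + 3/13*2/5 + 19/117*4/15 = 877/1755 = pi_1  (ok)
  877/1755*2/15 + 188/1755*2/15 + 3/13*1/15 + 19/117*1/15 = 188/1755 = pi_2  (ok)
  877/1755*1/5 + 188/1755*1/5 + 3/13*1/3 + 19/117*1/5 = 3/13 = pi_3  (ok)
  877/1755*1/15 + 188/1755*1/15 + 3/13*1/5 + 19/117*7/15 = 19/117 = pi_4  (ok)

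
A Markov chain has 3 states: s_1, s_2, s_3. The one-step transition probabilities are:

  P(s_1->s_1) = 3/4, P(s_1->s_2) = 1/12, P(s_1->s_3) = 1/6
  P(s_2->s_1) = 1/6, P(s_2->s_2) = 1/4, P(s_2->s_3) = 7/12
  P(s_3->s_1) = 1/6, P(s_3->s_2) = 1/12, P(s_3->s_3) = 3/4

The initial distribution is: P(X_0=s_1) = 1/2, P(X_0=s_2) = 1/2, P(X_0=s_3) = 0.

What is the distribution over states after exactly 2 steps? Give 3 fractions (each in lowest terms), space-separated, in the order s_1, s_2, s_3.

Propagating the distribution step by step (d_{t+1} = d_t * P):
d_0 = (s_1=1/2, s_2=1/2, s_3=0)
  d_1[s_1] = 1/2*3/4 + 1/2*1/6 + 0*1/6 = 11/24
  d_1[s_2] = 1/2*1/12 + 1/2*1/4 + 0*1/12 = 1/6
  d_1[s_3] = 1/2*1/6 + 1/2*7/12 + 0*3/4 = 3/8
d_1 = (s_1=11/24, s_2=1/6, s_3=3/8)
  d_2[s_1] = 11/24*3/4 + 1/6*1/6 + 3/8*1/6 = 125/288
  d_2[s_2] = 11/24*1/12 + 1/6*1/4 + 3/8*1/12 = 1/9
  d_2[s_3] = 11/24*1/6 + 1/6*7/12 + 3/8*3/4 = 131/288
d_2 = (s_1=125/288, s_2=1/9, s_3=131/288)

Answer: 125/288 1/9 131/288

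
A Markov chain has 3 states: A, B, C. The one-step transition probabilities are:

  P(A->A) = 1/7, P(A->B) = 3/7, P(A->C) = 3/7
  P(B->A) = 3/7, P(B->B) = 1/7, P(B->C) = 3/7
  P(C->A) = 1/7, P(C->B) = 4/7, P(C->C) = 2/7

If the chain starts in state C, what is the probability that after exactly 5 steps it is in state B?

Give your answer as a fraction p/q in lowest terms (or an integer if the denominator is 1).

Answer: 6334/16807

Derivation:
Computing P^5 by repeated multiplication:
P^1 =
  A: [1/7, 3/7, 3/7]
  B: [3/7, 1/7, 3/7]
  C: [1/7, 4/7, 2/7]
P^2 =
  A: [13/49, 18/49, 18/49]
  B: [9/49, 22/49, 18/49]
  C: [15/49, 15/49, 19/49]
P^3 =
  A: [85/343, 129/343, 129/343]
  B: [93/343, 121/343, 129/343]
  C: [79/343, 136/343, 128/343]
P^4 =
  A: [601/2401, 900/2401, 900/2401]
  B: [585/2401, 916/2401, 900/2401]
  C: [615/2401, 885/2401, 901/2401]
P^5 =
  A: [4201/16807, 6303/16807, 6303/16807]
  B: [4233/16807, 6271/16807, 6303/16807]
  C: [4171/16807, 6334/16807, 6302/16807]

(P^5)[C -> B] = 6334/16807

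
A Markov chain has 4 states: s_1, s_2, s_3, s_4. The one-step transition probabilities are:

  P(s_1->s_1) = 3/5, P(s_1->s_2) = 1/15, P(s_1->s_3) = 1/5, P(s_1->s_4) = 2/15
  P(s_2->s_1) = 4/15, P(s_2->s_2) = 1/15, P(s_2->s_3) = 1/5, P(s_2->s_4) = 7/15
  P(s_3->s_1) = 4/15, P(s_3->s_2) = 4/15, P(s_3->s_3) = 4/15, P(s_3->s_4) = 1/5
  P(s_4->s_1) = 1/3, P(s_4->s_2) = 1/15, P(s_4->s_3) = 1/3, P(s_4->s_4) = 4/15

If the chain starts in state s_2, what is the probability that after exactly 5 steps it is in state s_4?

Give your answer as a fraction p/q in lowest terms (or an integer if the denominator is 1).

Answer: 55138/253125

Derivation:
Computing P^5 by repeated multiplication:
P^1 =
  s_1: [3/5, 1/15, 1/5, 2/15]
  s_2: [4/15, 1/15, 1/5, 7/15]
  s_3: [4/15, 4/15, 4/15, 1/5]
  s_4: [1/3, 1/15, 1/3, 4/15]
P^2 =
  s_1: [107/225, 8/75, 52/225, 14/75]
  s_2: [29/75, 8/75, 62/225, 52/225]
  s_3: [83/225, 3/25, 11/45, 4/15]
  s_4: [89/225, 2/15, 58/225, 16/75]
P^3 =
  s_1: [1477/3375, 127/1125, 811/3375, 706/3375]
  s_2: [1387/3375, 137/1125, 841/3375, 736/3375]
  s_3: [11/27, 26/225, 34/135, 152/675]
  s_4: [1393/3375, 133/1125, 829/3375, 754/3375]
P^4 =
  s_1: [2399/5625, 1936/16875, 1372/5625, 3626/16875]
  s_2: [7057/16875, 1966/16875, 1382/5625, 3706/16875]
  s_3: [1409/3375, 79/675, 833/3375, 82/375]
  s_4: [7073/16875, 1954/16875, 4154/16875, 3694/16875]
P^5 =
  s_1: [107111/253125, 3247/28125, 61993/253125, 18266/84375]
  s_2: [35497/84375, 3257/28125, 62183/253125, 55138/253125]
  s_3: [21283/50625, 1958/16875, 12434/50625, 1226/5625]
  s_4: [106559/253125, 9779/84375, 62167/253125, 6118/28125]

(P^5)[s_2 -> s_4] = 55138/253125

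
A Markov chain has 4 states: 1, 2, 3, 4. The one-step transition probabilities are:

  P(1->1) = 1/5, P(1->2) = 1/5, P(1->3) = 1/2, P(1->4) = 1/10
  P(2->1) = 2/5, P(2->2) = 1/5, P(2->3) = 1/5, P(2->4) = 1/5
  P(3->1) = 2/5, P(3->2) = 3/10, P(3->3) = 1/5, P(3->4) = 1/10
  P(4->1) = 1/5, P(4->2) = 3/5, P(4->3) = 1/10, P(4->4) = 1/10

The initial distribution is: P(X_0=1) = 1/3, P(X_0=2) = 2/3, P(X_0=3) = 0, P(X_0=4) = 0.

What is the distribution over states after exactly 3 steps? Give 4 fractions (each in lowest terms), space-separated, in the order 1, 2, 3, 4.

Propagating the distribution step by step (d_{t+1} = d_t * P):
d_0 = (1=1/3, 2=2/3, 3=0, 4=0)
  d_1[1] = 1/3*1/5 + 2/3*2/5 + 0*2/5 + 0*1/5 = 1/3
  d_1[2] = 1/3*1/5 + 2/3*1/5 + 0*3/10 + 0*3/5 = 1/5
  d_1[3] = 1/3*1/2 + 2/3*1/5 + 0*1/5 + 0*1/10 = 3/10
  d_1[4] = 1/3*1/10 + 2/3*1/5 + 0*1/10 + 0*1/10 = 1/6
d_1 = (1=1/3, 2=1/5, 3=3/10, 4=1/6)
  d_2[1] = 1/3*1/5 + 1/5*2/5 + 3/10*2/5 + 1/6*1/5 = 3/10
  d_2[2] = 1/3*1/5 + 1/5*1/5 + 3/10*3/10 + 1/6*3/5 = 89/300
  d_2[3] = 1/3*1/2 + 1/5*1/5 + 3/10*1/5 + 1/6*1/10 = 17/60
  d_2[4] = 1/3*1/10 + 1/5*1/5 + 3/10*1/10 + 1/6*1/10 = 3/25
d_2 = (1=3/10, 2=89/300, 3=17/60, 4=3/25)
  d_3[1] = 3/10*1/5 + 89/300*2/5 + 17/60*2/5 + 3/25*1/5 = 79/250
  d_3[2] = 3/10*1/5 + 89/300*1/5 + 17/60*3/10 + 3/25*3/5 = 829/3000
  d_3[3] = 3/10*1/2 + 89/300*1/5 + 17/60*1/5 + 3/25*1/10 = 139/500
  d_3[4] = 3/10*1/10 + 89/300*1/5 + 17/60*1/10 + 3/25*1/10 = 389/3000
d_3 = (1=79/250, 2=829/3000, 3=139/500, 4=389/3000)

Answer: 79/250 829/3000 139/500 389/3000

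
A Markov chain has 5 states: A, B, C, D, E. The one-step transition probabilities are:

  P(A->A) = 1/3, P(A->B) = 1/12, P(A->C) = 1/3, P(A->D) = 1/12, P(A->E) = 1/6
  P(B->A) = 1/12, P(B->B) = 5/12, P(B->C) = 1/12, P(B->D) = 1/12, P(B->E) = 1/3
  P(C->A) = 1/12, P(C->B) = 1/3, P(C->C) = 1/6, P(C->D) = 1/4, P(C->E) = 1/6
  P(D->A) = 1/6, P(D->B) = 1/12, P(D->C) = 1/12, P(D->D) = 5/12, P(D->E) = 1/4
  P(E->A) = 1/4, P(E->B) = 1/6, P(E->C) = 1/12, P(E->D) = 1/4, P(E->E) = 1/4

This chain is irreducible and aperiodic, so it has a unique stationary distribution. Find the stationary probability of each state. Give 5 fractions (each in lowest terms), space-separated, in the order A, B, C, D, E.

Answer: 2065/10932 1139/5466 519/3644 2411/10932 2621/10932

Derivation:
The stationary distribution satisfies pi = pi * P, i.e.:
  pi_A = 1/3*pi_A + 1/12*pi_B + 1/12*pi_C + 1/6*pi_D + 1/4*pi_E
  pi_B = 1/12*pi_A + 5/12*pi_B + 1/3*pi_C + 1/12*pi_D + 1/6*pi_E
  pi_C = 1/3*pi_A + 1/12*pi_B + 1/6*pi_C + 1/12*pi_D + 1/12*pi_E
  pi_D = 1/12*pi_A + 1/12*pi_B + 1/4*pi_C + 5/12*pi_D + 1/4*pi_E
  pi_E = 1/6*pi_A + 1/3*pi_B + 1/6*pi_C + 1/4*pi_D + 1/4*pi_E
with normalization: pi_A + pi_B + pi_C + pi_D + pi_E = 1.

Using the first 4 balance equations plus normalization, the linear system A*pi = b is:
  [-2/3, 1/12, 1/12, 1/6, 1/4] . pi = 0
  [1/12, -7/12, 1/3, 1/12, 1/6] . pi = 0
  [1/3, 1/12, -5/6, 1/12, 1/12] . pi = 0
  [1/12, 1/12, 1/4, -7/12, 1/4] . pi = 0
  [1, 1, 1, 1, 1] . pi = 1

Solving yields:
  pi_A = 2065/10932
  pi_B = 1139/5466
  pi_C = 519/3644
  pi_D = 2411/10932
  pi_E = 2621/10932

Verification (pi * P):
  2065/10932*1/3 + 1139/5466*1/12 + 519/3644*1/12 + 2411/10932*1/6 + 2621/10932*1/4 = 2065/10932 = pi_A  (ok)
  2065/10932*1/12 + 1139/5466*5/12 + 519/3644*1/3 + 2411/10932*1/12 + 2621/10932*1/6 = 1139/5466 = pi_B  (ok)
  2065/10932*1/3 + 1139/5466*1/12 + 519/3644*1/6 + 2411/10932*1/12 + 2621/10932*1/12 = 519/3644 = pi_C  (ok)
  2065/10932*1/12 + 1139/5466*1/12 + 519/3644*1/4 + 2411/10932*5/12 + 2621/10932*1/4 = 2411/10932 = pi_D  (ok)
  2065/10932*1/6 + 1139/5466*1/3 + 519/3644*1/6 + 2411/10932*1/4 + 2621/10932*1/4 = 2621/10932 = pi_E  (ok)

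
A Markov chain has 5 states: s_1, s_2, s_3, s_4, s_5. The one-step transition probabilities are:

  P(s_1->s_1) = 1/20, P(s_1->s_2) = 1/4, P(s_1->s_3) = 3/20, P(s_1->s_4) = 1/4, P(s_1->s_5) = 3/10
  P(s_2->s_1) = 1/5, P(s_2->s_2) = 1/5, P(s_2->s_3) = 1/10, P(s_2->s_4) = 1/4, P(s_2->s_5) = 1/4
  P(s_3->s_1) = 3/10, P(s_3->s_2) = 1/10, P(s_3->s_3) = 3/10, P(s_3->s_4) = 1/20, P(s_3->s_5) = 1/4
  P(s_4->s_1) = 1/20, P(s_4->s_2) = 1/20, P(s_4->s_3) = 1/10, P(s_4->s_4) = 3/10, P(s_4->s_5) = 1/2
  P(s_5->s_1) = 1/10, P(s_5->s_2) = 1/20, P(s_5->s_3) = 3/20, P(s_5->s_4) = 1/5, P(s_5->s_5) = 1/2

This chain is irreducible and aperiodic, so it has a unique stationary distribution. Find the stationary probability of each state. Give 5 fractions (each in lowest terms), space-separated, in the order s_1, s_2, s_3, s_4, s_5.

The stationary distribution satisfies pi = pi * P, i.e.:
  pi_s_1 = 1/20*pi_s_1 + 1/5*pi_s_2 + 3/10*pi_s_3 + 1/20*pi_s_4 + 1/10*pi_s_5
  pi_s_2 = 1/4*pi_s_1 + 1/5*pi_s_2 + 1/10*pi_s_3 + 1/20*pi_s_4 + 1/20*pi_s_5
  pi_s_3 = 3/20*pi_s_1 + 1/10*pi_s_2 + 3/10*pi_s_3 + 1/10*pi_s_4 + 3/20*pi_s_5
  pi_s_4 = 1/4*pi_s_1 + 1/4*pi_s_2 + 1/20*pi_s_3 + 3/10*pi_s_4 + 1/5*pi_s_5
  pi_s_5 = 3/10*pi_s_1 + 1/4*pi_s_2 + 1/4*pi_s_3 + 1/2*pi_s_4 + 1/2*pi_s_5
with normalization: pi_s_1 + pi_s_2 + pi_s_3 + pi_s_4 + pi_s_5 = 1.

Using the first 4 balance equations plus normalization, the linear system A*pi = b is:
  [-19/20, 1/5, 3/10, 1/20, 1/10] . pi = 0
  [1/4, -4/5, 1/10, 1/20, 1/20] . pi = 0
  [3/20, 1/10, -7/10, 1/10, 3/20] . pi = 0
  [1/4, 1/4, 1/20, -7/10, 1/5] . pi = 0
  [1, 1, 1, 1, 1] . pi = 1

Solving yields:
  pi_s_1 = 1334/10689
  pi_s_2 = 1489/15270
  pi_s_3 = 5647/35630
  pi_s_4 = 2225/10689
  pi_s_5 = 21968/53445

Verification (pi * P):
  1334/10689*1/20 + 1489/15270*1/5 + 5647/35630*3/10 + 2225/10689*1/20 + 21968/53445*1/10 = 1334/10689 = pi_s_1  (ok)
  1334/10689*1/4 + 1489/15270*1/5 + 5647/35630*1/10 + 2225/10689*1/20 + 21968/53445*1/20 = 1489/15270 = pi_s_2  (ok)
  1334/10689*3/20 + 1489/15270*1/10 + 5647/35630*3/10 + 2225/10689*1/10 + 21968/53445*3/20 = 5647/35630 = pi_s_3  (ok)
  1334/10689*1/4 + 1489/15270*1/4 + 5647/35630*1/20 + 2225/10689*3/10 + 21968/53445*1/5 = 2225/10689 = pi_s_4  (ok)
  1334/10689*3/10 + 1489/15270*1/4 + 5647/35630*1/4 + 2225/10689*1/2 + 21968/53445*1/2 = 21968/53445 = pi_s_5  (ok)

Answer: 1334/10689 1489/15270 5647/35630 2225/10689 21968/53445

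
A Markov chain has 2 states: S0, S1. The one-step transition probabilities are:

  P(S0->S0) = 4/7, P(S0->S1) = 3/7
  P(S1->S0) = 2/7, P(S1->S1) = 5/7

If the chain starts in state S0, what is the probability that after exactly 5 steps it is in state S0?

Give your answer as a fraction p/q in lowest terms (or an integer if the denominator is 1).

Answer: 6742/16807

Derivation:
Computing P^5 by repeated multiplication:
P^1 =
  S0: [4/7, 3/7]
  S1: [2/7, 5/7]
P^2 =
  S0: [22/49, 27/49]
  S1: [18/49, 31/49]
P^3 =
  S0: [142/343, 201/343]
  S1: [134/343, 209/343]
P^4 =
  S0: [970/2401, 1431/2401]
  S1: [954/2401, 1447/2401]
P^5 =
  S0: [6742/16807, 10065/16807]
  S1: [6710/16807, 10097/16807]

(P^5)[S0 -> S0] = 6742/16807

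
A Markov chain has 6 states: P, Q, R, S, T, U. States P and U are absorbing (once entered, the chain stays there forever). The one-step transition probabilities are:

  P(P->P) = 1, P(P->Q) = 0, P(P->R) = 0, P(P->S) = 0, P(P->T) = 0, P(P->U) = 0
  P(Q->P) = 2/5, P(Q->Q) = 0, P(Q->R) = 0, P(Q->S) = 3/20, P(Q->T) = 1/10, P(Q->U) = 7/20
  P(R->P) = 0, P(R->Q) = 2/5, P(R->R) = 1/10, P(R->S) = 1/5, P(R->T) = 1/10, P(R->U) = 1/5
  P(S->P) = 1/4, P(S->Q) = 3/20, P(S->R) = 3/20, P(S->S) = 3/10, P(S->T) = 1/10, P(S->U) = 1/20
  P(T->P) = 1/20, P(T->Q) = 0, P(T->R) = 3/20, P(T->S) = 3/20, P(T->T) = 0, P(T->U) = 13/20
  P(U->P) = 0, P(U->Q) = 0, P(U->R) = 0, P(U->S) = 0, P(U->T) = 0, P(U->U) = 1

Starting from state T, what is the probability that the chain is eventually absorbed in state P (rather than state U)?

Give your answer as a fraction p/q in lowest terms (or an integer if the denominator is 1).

Answer: 2729/14223

Derivation:
Let a_i = P(absorbed in P | start in state i).
Boundary conditions: a_P = 1, a_U = 0.
For each transient state i, a_i = sum_j P(i->j) * a_j:
  a_Q = 2/5*a_P + 0*a_Q + 0*a_R + 3/20*a_S + 1/10*a_T + 7/20*a_U
  a_R = 0*a_P + 2/5*a_Q + 1/10*a_R + 1/5*a_S + 1/10*a_T + 1/5*a_U
  a_S = 1/4*a_P + 3/20*a_Q + 3/20*a_R + 3/10*a_S + 1/10*a_T + 1/20*a_U
  a_T = 1/20*a_P + 0*a_Q + 3/20*a_R + 3/20*a_S + 0*a_T + 13/20*a_U

Substituting a_P = 1 and a_U = 0, rearrange to (I - Q) a = r where r[i] = P(i -> P):
  [1, 0, -3/20, -1/10] . (a_Q, a_R, a_S, a_T) = 2/5
  [-2/5, 9/10, -1/5, -1/10] . (a_Q, a_R, a_S, a_T) = 0
  [-3/20, -3/20, 7/10, -1/10] . (a_Q, a_R, a_S, a_T) = 1/4
  [0, -3/20, -3/20, 1] . (a_Q, a_R, a_S, a_T) = 1/20

Solving yields:
  a_Q = 7184/14223
  a_R = 15919/42669
  a_S = 8146/14223
  a_T = 2729/14223

Starting state is T, so the absorption probability is a_T = 2729/14223.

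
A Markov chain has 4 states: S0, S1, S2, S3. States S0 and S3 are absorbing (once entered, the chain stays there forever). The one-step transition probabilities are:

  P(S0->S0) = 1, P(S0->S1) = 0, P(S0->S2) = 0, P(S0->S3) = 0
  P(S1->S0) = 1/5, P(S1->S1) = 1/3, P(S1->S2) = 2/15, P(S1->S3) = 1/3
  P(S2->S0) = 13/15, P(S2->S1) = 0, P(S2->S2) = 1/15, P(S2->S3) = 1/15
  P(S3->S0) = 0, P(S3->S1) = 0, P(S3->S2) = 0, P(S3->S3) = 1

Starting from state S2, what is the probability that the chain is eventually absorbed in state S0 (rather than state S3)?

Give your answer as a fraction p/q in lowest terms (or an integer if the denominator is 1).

Let a_i = P(absorbed in S0 | start in state i).
Boundary conditions: a_S0 = 1, a_S3 = 0.
For each transient state i, a_i = sum_j P(i->j) * a_j:
  a_S1 = 1/5*a_S0 + 1/3*a_S1 + 2/15*a_S2 + 1/3*a_S3
  a_S2 = 13/15*a_S0 + 0*a_S1 + 1/15*a_S2 + 1/15*a_S3

Substituting a_S0 = 1 and a_S3 = 0, rearrange to (I - Q) a = r where r[i] = P(i -> S0):
  [2/3, -2/15] . (a_S1, a_S2) = 1/5
  [0, 14/15] . (a_S1, a_S2) = 13/15

Solving yields:
  a_S1 = 17/35
  a_S2 = 13/14

Starting state is S2, so the absorption probability is a_S2 = 13/14.

Answer: 13/14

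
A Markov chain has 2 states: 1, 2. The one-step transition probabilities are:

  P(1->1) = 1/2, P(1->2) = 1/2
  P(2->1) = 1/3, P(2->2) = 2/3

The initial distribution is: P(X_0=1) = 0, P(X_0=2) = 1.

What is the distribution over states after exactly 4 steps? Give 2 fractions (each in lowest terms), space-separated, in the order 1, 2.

Answer: 259/648 389/648

Derivation:
Propagating the distribution step by step (d_{t+1} = d_t * P):
d_0 = (1=0, 2=1)
  d_1[1] = 0*1/2 + 1*1/3 = 1/3
  d_1[2] = 0*1/2 + 1*2/3 = 2/3
d_1 = (1=1/3, 2=2/3)
  d_2[1] = 1/3*1/2 + 2/3*1/3 = 7/18
  d_2[2] = 1/3*1/2 + 2/3*2/3 = 11/18
d_2 = (1=7/18, 2=11/18)
  d_3[1] = 7/18*1/2 + 11/18*1/3 = 43/108
  d_3[2] = 7/18*1/2 + 11/18*2/3 = 65/108
d_3 = (1=43/108, 2=65/108)
  d_4[1] = 43/108*1/2 + 65/108*1/3 = 259/648
  d_4[2] = 43/108*1/2 + 65/108*2/3 = 389/648
d_4 = (1=259/648, 2=389/648)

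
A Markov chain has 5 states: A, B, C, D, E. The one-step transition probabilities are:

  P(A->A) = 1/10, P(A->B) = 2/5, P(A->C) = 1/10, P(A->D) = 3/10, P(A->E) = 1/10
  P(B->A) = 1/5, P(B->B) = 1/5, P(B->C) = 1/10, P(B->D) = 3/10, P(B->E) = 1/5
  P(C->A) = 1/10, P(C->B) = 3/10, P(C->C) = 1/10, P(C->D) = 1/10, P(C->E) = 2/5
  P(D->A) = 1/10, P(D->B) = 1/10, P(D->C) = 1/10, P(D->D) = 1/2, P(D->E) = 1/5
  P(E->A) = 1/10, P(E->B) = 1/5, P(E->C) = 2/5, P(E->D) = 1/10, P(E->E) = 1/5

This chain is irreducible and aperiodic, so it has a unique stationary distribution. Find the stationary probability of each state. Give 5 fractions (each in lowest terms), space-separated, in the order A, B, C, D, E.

Answer: 497/4097 873/4097 1363/8194 2279/8194 906/4097

Derivation:
The stationary distribution satisfies pi = pi * P, i.e.:
  pi_A = 1/10*pi_A + 1/5*pi_B + 1/10*pi_C + 1/10*pi_D + 1/10*pi_E
  pi_B = 2/5*pi_A + 1/5*pi_B + 3/10*pi_C + 1/10*pi_D + 1/5*pi_E
  pi_C = 1/10*pi_A + 1/10*pi_B + 1/10*pi_C + 1/10*pi_D + 2/5*pi_E
  pi_D = 3/10*pi_A + 3/10*pi_B + 1/10*pi_C + 1/2*pi_D + 1/10*pi_E
  pi_E = 1/10*pi_A + 1/5*pi_B + 2/5*pi_C + 1/5*pi_D + 1/5*pi_E
with normalization: pi_A + pi_B + pi_C + pi_D + pi_E = 1.

Using the first 4 balance equations plus normalization, the linear system A*pi = b is:
  [-9/10, 1/5, 1/10, 1/10, 1/10] . pi = 0
  [2/5, -4/5, 3/10, 1/10, 1/5] . pi = 0
  [1/10, 1/10, -9/10, 1/10, 2/5] . pi = 0
  [3/10, 3/10, 1/10, -1/2, 1/10] . pi = 0
  [1, 1, 1, 1, 1] . pi = 1

Solving yields:
  pi_A = 497/4097
  pi_B = 873/4097
  pi_C = 1363/8194
  pi_D = 2279/8194
  pi_E = 906/4097

Verification (pi * P):
  497/4097*1/10 + 873/4097*1/5 + 1363/8194*1/10 + 2279/8194*1/10 + 906/4097*1/10 = 497/4097 = pi_A  (ok)
  497/4097*2/5 + 873/4097*1/5 + 1363/8194*3/10 + 2279/8194*1/10 + 906/4097*1/5 = 873/4097 = pi_B  (ok)
  497/4097*1/10 + 873/4097*1/10 + 1363/8194*1/10 + 2279/8194*1/10 + 906/4097*2/5 = 1363/8194 = pi_C  (ok)
  497/4097*3/10 + 873/4097*3/10 + 1363/8194*1/10 + 2279/8194*1/2 + 906/4097*1/10 = 2279/8194 = pi_D  (ok)
  497/4097*1/10 + 873/4097*1/5 + 1363/8194*2/5 + 2279/8194*1/5 + 906/4097*1/5 = 906/4097 = pi_E  (ok)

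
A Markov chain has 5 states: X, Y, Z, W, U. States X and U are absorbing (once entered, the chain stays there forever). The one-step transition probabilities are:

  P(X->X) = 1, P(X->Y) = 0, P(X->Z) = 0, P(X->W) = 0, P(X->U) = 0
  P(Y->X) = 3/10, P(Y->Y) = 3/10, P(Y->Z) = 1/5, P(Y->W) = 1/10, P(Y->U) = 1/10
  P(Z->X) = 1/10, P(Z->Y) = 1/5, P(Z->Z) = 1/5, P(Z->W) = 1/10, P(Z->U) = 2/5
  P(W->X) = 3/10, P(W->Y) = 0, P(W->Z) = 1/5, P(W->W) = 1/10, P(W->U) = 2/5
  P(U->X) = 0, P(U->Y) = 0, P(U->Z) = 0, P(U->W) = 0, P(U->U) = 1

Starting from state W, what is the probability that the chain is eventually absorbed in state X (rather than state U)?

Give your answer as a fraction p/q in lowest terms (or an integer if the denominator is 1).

Answer: 91/225

Derivation:
Let a_i = P(absorbed in X | start in state i).
Boundary conditions: a_X = 1, a_U = 0.
For each transient state i, a_i = sum_j P(i->j) * a_j:
  a_Y = 3/10*a_X + 3/10*a_Y + 1/5*a_Z + 1/10*a_W + 1/10*a_U
  a_Z = 1/10*a_X + 1/5*a_Y + 1/5*a_Z + 1/10*a_W + 2/5*a_U
  a_W = 3/10*a_X + 0*a_Y + 1/5*a_Z + 1/10*a_W + 2/5*a_U

Substituting a_X = 1 and a_U = 0, rearrange to (I - Q) a = r where r[i] = P(i -> X):
  [7/10, -1/5, -1/10] . (a_Y, a_Z, a_W) = 3/10
  [-1/5, 4/5, -1/10] . (a_Y, a_Z, a_W) = 1/10
  [0, -1/5, 9/10] . (a_Y, a_Z, a_W) = 3/10

Solving yields:
  a_Y = 26/45
  a_Z = 8/25
  a_W = 91/225

Starting state is W, so the absorption probability is a_W = 91/225.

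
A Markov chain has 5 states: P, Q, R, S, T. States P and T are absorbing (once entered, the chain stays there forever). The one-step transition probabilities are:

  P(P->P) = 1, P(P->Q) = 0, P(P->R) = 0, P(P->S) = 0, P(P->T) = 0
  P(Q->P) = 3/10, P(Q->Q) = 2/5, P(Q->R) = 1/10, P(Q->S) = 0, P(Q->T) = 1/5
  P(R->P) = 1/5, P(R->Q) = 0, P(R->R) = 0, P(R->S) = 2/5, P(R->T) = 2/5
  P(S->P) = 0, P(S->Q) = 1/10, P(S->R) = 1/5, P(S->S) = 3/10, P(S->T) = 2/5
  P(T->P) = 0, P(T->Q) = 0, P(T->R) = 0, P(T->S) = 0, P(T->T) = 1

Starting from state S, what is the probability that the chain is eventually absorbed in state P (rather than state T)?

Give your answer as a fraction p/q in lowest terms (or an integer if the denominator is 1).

Let a_i = P(absorbed in P | start in state i).
Boundary conditions: a_P = 1, a_T = 0.
For each transient state i, a_i = sum_j P(i->j) * a_j:
  a_Q = 3/10*a_P + 2/5*a_Q + 1/10*a_R + 0*a_S + 1/5*a_T
  a_R = 1/5*a_P + 0*a_Q + 0*a_R + 2/5*a_S + 2/5*a_T
  a_S = 0*a_P + 1/10*a_Q + 1/5*a_R + 3/10*a_S + 2/5*a_T

Substituting a_P = 1 and a_T = 0, rearrange to (I - Q) a = r where r[i] = P(i -> P):
  [3/5, -1/10, 0] . (a_Q, a_R, a_S) = 3/10
  [0, 1, -2/5] . (a_Q, a_R, a_S) = 1/5
  [-1/10, -1/5, 7/10] . (a_Q, a_R, a_S) = 0

Solving yields:
  a_Q = 25/46
  a_R = 6/23
  a_S = 7/46

Starting state is S, so the absorption probability is a_S = 7/46.

Answer: 7/46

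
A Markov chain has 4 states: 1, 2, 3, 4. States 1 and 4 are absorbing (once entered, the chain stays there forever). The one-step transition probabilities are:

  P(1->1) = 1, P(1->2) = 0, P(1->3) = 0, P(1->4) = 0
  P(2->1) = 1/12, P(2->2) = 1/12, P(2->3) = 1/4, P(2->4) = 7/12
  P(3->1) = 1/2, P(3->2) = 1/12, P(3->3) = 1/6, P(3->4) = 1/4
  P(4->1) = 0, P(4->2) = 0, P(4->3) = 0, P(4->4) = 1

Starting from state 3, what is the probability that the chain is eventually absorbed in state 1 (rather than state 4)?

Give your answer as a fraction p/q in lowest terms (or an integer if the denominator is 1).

Let a_i = P(absorbed in 1 | start in state i).
Boundary conditions: a_1 = 1, a_4 = 0.
For each transient state i, a_i = sum_j P(i->j) * a_j:
  a_2 = 1/12*a_1 + 1/12*a_2 + 1/4*a_3 + 7/12*a_4
  a_3 = 1/2*a_1 + 1/12*a_2 + 1/6*a_3 + 1/4*a_4

Substituting a_1 = 1 and a_4 = 0, rearrange to (I - Q) a = r where r[i] = P(i -> 1):
  [11/12, -1/4] . (a_2, a_3) = 1/12
  [-1/12, 5/6] . (a_2, a_3) = 1/2

Solving yields:
  a_2 = 28/107
  a_3 = 67/107

Starting state is 3, so the absorption probability is a_3 = 67/107.

Answer: 67/107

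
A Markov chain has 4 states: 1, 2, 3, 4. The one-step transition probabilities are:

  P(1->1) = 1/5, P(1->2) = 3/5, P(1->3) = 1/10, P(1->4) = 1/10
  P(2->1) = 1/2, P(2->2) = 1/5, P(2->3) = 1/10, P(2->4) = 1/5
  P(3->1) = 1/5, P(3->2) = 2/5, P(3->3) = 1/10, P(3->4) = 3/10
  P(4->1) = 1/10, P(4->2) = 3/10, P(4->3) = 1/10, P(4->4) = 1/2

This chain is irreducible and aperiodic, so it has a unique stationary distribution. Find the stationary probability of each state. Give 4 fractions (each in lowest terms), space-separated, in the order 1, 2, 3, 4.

The stationary distribution satisfies pi = pi * P, i.e.:
  pi_1 = 1/5*pi_1 + 1/2*pi_2 + 1/5*pi_3 + 1/10*pi_4
  pi_2 = 3/5*pi_1 + 1/5*pi_2 + 2/5*pi_3 + 3/10*pi_4
  pi_3 = 1/10*pi_1 + 1/10*pi_2 + 1/10*pi_3 + 1/10*pi_4
  pi_4 = 1/10*pi_1 + 1/5*pi_2 + 3/10*pi_3 + 1/2*pi_4
with normalization: pi_1 + pi_2 + pi_3 + pi_4 = 1.

Using the first 3 balance equations plus normalization, the linear system A*pi = b is:
  [-4/5, 1/2, 1/5, 1/10] . pi = 0
  [3/5, -4/5, 2/5, 3/10] . pi = 0
  [1/10, 1/10, -9/10, 1/10] . pi = 0
  [1, 1, 1, 1] . pi = 1

Solving yields:
  pi_1 = 49/174
  pi_2 = 52/145
  pi_3 = 1/10
  pi_4 = 113/435

Verification (pi * P):
  49/174*1/5 + 52/145*1/2 + 1/10*1/5 + 113/435*1/10 = 49/174 = pi_1  (ok)
  49/174*3/5 + 52/145*1/5 + 1/10*2/5 + 113/435*3/10 = 52/145 = pi_2  (ok)
  49/174*1/10 + 52/145*1/10 + 1/10*1/10 + 113/435*1/10 = 1/10 = pi_3  (ok)
  49/174*1/10 + 52/145*1/5 + 1/10*3/10 + 113/435*1/2 = 113/435 = pi_4  (ok)

Answer: 49/174 52/145 1/10 113/435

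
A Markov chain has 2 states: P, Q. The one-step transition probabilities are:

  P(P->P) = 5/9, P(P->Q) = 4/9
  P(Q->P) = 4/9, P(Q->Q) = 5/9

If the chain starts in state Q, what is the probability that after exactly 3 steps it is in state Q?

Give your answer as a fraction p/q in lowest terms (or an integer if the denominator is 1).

Computing P^3 by repeated multiplication:
P^1 =
  P: [5/9, 4/9]
  Q: [4/9, 5/9]
P^2 =
  P: [41/81, 40/81]
  Q: [40/81, 41/81]
P^3 =
  P: [365/729, 364/729]
  Q: [364/729, 365/729]

(P^3)[Q -> Q] = 365/729

Answer: 365/729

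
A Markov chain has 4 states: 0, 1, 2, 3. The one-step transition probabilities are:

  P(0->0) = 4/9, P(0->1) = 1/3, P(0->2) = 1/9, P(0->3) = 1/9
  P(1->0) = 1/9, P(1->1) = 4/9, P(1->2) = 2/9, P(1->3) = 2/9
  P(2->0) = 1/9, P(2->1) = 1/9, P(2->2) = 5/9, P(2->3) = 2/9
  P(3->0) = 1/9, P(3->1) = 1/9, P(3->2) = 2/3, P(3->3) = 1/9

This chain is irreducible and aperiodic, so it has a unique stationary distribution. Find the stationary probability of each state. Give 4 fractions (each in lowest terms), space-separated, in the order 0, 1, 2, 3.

Answer: 1/6 2/9 77/180 11/60

Derivation:
The stationary distribution satisfies pi = pi * P, i.e.:
  pi_0 = 4/9*pi_0 + 1/9*pi_1 + 1/9*pi_2 + 1/9*pi_3
  pi_1 = 1/3*pi_0 + 4/9*pi_1 + 1/9*pi_2 + 1/9*pi_3
  pi_2 = 1/9*pi_0 + 2/9*pi_1 + 5/9*pi_2 + 2/3*pi_3
  pi_3 = 1/9*pi_0 + 2/9*pi_1 + 2/9*pi_2 + 1/9*pi_3
with normalization: pi_0 + pi_1 + pi_2 + pi_3 = 1.

Using the first 3 balance equations plus normalization, the linear system A*pi = b is:
  [-5/9, 1/9, 1/9, 1/9] . pi = 0
  [1/3, -5/9, 1/9, 1/9] . pi = 0
  [1/9, 2/9, -4/9, 2/3] . pi = 0
  [1, 1, 1, 1] . pi = 1

Solving yields:
  pi_0 = 1/6
  pi_1 = 2/9
  pi_2 = 77/180
  pi_3 = 11/60

Verification (pi * P):
  1/6*4/9 + 2/9*1/9 + 77/180*1/9 + 11/60*1/9 = 1/6 = pi_0  (ok)
  1/6*1/3 + 2/9*4/9 + 77/180*1/9 + 11/60*1/9 = 2/9 = pi_1  (ok)
  1/6*1/9 + 2/9*2/9 + 77/180*5/9 + 11/60*2/3 = 77/180 = pi_2  (ok)
  1/6*1/9 + 2/9*2/9 + 77/180*2/9 + 11/60*1/9 = 11/60 = pi_3  (ok)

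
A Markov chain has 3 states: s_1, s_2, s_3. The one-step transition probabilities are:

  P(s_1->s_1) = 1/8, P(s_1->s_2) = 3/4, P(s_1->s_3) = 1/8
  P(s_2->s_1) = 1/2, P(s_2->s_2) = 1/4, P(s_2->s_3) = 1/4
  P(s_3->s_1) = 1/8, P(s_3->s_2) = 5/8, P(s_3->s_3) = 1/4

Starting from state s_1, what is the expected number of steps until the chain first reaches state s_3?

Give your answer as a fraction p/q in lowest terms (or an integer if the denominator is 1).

Let h_i = expected steps to first reach s_3 from state i.
Boundary: h_s_3 = 0.
First-step equations for the other states:
  h_s_1 = 1 + 1/8*h_s_1 + 3/4*h_s_2 + 1/8*h_s_3
  h_s_2 = 1 + 1/2*h_s_1 + 1/4*h_s_2 + 1/4*h_s_3

Substituting h_s_3 = 0 and rearranging gives the linear system (I - Q) h = 1:
  [7/8, -3/4] . (h_s_1, h_s_2) = 1
  [-1/2, 3/4] . (h_s_1, h_s_2) = 1

Solving yields:
  h_s_1 = 16/3
  h_s_2 = 44/9

Starting state is s_1, so the expected hitting time is h_s_1 = 16/3.

Answer: 16/3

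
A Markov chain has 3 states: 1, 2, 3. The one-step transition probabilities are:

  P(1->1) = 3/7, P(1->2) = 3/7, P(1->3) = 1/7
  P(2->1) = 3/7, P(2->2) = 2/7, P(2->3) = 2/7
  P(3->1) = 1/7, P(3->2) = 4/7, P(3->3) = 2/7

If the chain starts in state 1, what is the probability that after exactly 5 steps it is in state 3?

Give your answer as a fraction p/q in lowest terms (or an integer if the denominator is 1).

Answer: 3931/16807

Derivation:
Computing P^5 by repeated multiplication:
P^1 =
  1: [3/7, 3/7, 1/7]
  2: [3/7, 2/7, 2/7]
  3: [1/7, 4/7, 2/7]
P^2 =
  1: [19/49, 19/49, 11/49]
  2: [17/49, 3/7, 11/49]
  3: [17/49, 19/49, 13/49]
P^3 =
  1: [125/343, 139/343, 79/343]
  2: [125/343, 137/343, 81/343]
  3: [121/343, 141/343, 81/343]
P^4 =
  1: [871/2401, 969/2401, 561/2401]
  2: [867/2401, 139/343, 561/2401]
  3: [867/2401, 969/2401, 565/2401]
P^5 =
  1: [6081/16807, 6795/16807, 3931/16807]
  2: [6081/16807, 6791/16807, 3935/16807]
  3: [6073/16807, 6799/16807, 3935/16807]

(P^5)[1 -> 3] = 3931/16807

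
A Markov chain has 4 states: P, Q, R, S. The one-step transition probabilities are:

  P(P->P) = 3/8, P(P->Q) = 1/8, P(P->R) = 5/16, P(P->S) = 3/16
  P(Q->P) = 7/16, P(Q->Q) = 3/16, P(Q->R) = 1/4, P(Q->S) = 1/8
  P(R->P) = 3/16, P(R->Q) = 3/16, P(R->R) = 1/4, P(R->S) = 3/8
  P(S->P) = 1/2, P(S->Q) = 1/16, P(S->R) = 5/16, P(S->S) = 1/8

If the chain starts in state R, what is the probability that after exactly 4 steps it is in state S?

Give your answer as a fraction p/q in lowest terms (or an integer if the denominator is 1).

Answer: 3585/16384

Derivation:
Computing P^4 by repeated multiplication:
P^1 =
  P: [3/8, 1/8, 5/16, 3/16]
  Q: [7/16, 3/16, 1/4, 1/8]
  R: [3/16, 3/16, 1/4, 3/8]
  S: [1/2, 1/16, 5/16, 1/8]
P^2 =
  P: [89/256, 9/64, 73/256, 29/128]
  Q: [91/256, 37/256, 73/256, 55/256]
  R: [99/256, 33/256, 73/256, 51/256]
  S: [43/128, 9/64, 37/128, 15/64]
P^3 =
  P: [1469/4096, 563/4096, 1171/4096, 893/4096]
  Q: [183/512, 567/4096, 585/2048, 895/4096]
  R: [363/1024, 567/4096, 587/2048, 903/4096]
  S: [735/2048, 281/2048, 585/2048, 447/2048]
P^4 =
  P: [5853/16384, 9033/65536, 9373/32768, 14345/65536]
  Q: [23423/65536, 4517/32768, 18743/65536, 7/32]
  R: [23427/65536, 4515/32768, 18739/65536, 3585/16384]
  S: [2927/8192, 4515/32768, 4687/16384, 7171/32768]

(P^4)[R -> S] = 3585/16384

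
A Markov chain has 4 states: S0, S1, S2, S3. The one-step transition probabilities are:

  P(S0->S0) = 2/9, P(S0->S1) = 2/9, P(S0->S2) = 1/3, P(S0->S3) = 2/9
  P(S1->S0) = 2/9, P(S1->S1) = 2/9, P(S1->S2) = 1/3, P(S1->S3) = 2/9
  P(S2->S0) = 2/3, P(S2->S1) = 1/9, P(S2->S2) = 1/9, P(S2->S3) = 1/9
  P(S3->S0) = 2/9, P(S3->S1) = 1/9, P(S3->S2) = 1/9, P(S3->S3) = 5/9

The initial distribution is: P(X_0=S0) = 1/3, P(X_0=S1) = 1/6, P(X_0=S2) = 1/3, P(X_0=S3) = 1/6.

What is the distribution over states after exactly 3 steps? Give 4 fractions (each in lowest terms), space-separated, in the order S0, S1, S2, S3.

Propagating the distribution step by step (d_{t+1} = d_t * P):
d_0 = (S0=1/3, S1=1/6, S2=1/3, S3=1/6)
  d_1[S0] = 1/3*2/9 + 1/6*2/9 + 1/3*2/3 + 1/6*2/9 = 10/27
  d_1[S1] = 1/3*2/9 + 1/6*2/9 + 1/3*1/9 + 1/6*1/9 = 1/6
  d_1[S2] = 1/3*1/3 + 1/6*1/3 + 1/3*1/9 + 1/6*1/9 = 2/9
  d_1[S3] = 1/3*2/9 + 1/6*2/9 + 1/3*1/9 + 1/6*5/9 = 13/54
d_1 = (S0=10/27, S1=1/6, S2=2/9, S3=13/54)
  d_2[S0] = 10/27*2/9 + 1/6*2/9 + 2/9*2/3 + 13/54*2/9 = 26/81
  d_2[S1] = 10/27*2/9 + 1/6*2/9 + 2/9*1/9 + 13/54*1/9 = 83/486
  d_2[S2] = 10/27*1/3 + 1/6*1/3 + 2/9*1/9 + 13/54*1/9 = 56/243
  d_2[S3] = 10/27*2/9 + 1/6*2/9 + 2/9*1/9 + 13/54*5/9 = 5/18
d_2 = (S0=26/81, S1=83/486, S2=56/243, S3=5/18)
  d_3[S0] = 26/81*2/9 + 83/486*2/9 + 56/243*2/3 + 5/18*2/9 = 710/2187
  d_3[S1] = 26/81*2/9 + 83/486*2/9 + 56/243*1/9 + 5/18*1/9 = 725/4374
  d_3[S2] = 26/81*1/3 + 83/486*1/3 + 56/243*1/9 + 5/18*1/9 = 482/2187
  d_3[S3] = 26/81*2/9 + 83/486*2/9 + 56/243*1/9 + 5/18*5/9 = 1265/4374
d_3 = (S0=710/2187, S1=725/4374, S2=482/2187, S3=1265/4374)

Answer: 710/2187 725/4374 482/2187 1265/4374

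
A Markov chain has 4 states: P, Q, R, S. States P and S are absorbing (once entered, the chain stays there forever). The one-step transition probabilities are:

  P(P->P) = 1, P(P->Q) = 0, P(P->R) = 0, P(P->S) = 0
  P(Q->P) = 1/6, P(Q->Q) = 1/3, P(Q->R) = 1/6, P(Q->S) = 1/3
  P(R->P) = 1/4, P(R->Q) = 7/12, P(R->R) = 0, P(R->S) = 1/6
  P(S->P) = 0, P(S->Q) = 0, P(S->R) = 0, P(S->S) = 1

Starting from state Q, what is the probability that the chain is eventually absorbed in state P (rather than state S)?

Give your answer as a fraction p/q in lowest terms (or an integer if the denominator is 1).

Answer: 15/41

Derivation:
Let a_i = P(absorbed in P | start in state i).
Boundary conditions: a_P = 1, a_S = 0.
For each transient state i, a_i = sum_j P(i->j) * a_j:
  a_Q = 1/6*a_P + 1/3*a_Q + 1/6*a_R + 1/3*a_S
  a_R = 1/4*a_P + 7/12*a_Q + 0*a_R + 1/6*a_S

Substituting a_P = 1 and a_S = 0, rearrange to (I - Q) a = r where r[i] = P(i -> P):
  [2/3, -1/6] . (a_Q, a_R) = 1/6
  [-7/12, 1] . (a_Q, a_R) = 1/4

Solving yields:
  a_Q = 15/41
  a_R = 19/41

Starting state is Q, so the absorption probability is a_Q = 15/41.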